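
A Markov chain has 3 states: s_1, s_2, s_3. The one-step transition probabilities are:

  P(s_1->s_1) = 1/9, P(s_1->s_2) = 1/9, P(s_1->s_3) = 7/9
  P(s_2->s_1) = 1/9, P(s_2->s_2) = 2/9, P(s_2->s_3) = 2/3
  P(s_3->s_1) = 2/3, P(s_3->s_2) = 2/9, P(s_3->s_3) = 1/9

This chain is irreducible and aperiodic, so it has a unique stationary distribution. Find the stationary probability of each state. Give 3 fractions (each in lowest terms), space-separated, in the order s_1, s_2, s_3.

The stationary distribution satisfies pi = pi * P, i.e.:
  pi_s_1 = 1/9*pi_s_1 + 1/9*pi_s_2 + 2/3*pi_s_3
  pi_s_2 = 1/9*pi_s_1 + 2/9*pi_s_2 + 2/9*pi_s_3
  pi_s_3 = 7/9*pi_s_1 + 2/3*pi_s_2 + 1/9*pi_s_3
with normalization: pi_s_1 + pi_s_2 + pi_s_3 = 1.

Using the first 2 balance equations plus normalization, the linear system A*pi = b is:
  [-8/9, 1/9, 2/3] . pi = 0
  [1/9, -7/9, 2/9] . pi = 0
  [1, 1, 1] . pi = 1

Solving yields:
  pi_s_1 = 4/11
  pi_s_2 = 2/11
  pi_s_3 = 5/11

Verification (pi * P):
  4/11*1/9 + 2/11*1/9 + 5/11*2/3 = 4/11 = pi_s_1  (ok)
  4/11*1/9 + 2/11*2/9 + 5/11*2/9 = 2/11 = pi_s_2  (ok)
  4/11*7/9 + 2/11*2/3 + 5/11*1/9 = 5/11 = pi_s_3  (ok)

Answer: 4/11 2/11 5/11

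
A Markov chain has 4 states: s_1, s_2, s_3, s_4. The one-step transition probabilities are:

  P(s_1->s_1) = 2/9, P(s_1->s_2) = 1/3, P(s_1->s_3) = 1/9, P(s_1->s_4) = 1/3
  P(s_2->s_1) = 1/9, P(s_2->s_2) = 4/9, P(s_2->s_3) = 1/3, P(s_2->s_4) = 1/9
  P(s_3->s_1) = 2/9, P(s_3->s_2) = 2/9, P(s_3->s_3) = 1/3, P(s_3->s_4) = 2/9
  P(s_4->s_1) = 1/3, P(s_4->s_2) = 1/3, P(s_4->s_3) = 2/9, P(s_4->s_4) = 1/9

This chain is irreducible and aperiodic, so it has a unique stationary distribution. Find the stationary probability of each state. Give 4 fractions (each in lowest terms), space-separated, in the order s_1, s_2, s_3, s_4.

Answer: 33/161 55/161 43/161 30/161

Derivation:
The stationary distribution satisfies pi = pi * P, i.e.:
  pi_s_1 = 2/9*pi_s_1 + 1/9*pi_s_2 + 2/9*pi_s_3 + 1/3*pi_s_4
  pi_s_2 = 1/3*pi_s_1 + 4/9*pi_s_2 + 2/9*pi_s_3 + 1/3*pi_s_4
  pi_s_3 = 1/9*pi_s_1 + 1/3*pi_s_2 + 1/3*pi_s_3 + 2/9*pi_s_4
  pi_s_4 = 1/3*pi_s_1 + 1/9*pi_s_2 + 2/9*pi_s_3 + 1/9*pi_s_4
with normalization: pi_s_1 + pi_s_2 + pi_s_3 + pi_s_4 = 1.

Using the first 3 balance equations plus normalization, the linear system A*pi = b is:
  [-7/9, 1/9, 2/9, 1/3] . pi = 0
  [1/3, -5/9, 2/9, 1/3] . pi = 0
  [1/9, 1/3, -2/3, 2/9] . pi = 0
  [1, 1, 1, 1] . pi = 1

Solving yields:
  pi_s_1 = 33/161
  pi_s_2 = 55/161
  pi_s_3 = 43/161
  pi_s_4 = 30/161

Verification (pi * P):
  33/161*2/9 + 55/161*1/9 + 43/161*2/9 + 30/161*1/3 = 33/161 = pi_s_1  (ok)
  33/161*1/3 + 55/161*4/9 + 43/161*2/9 + 30/161*1/3 = 55/161 = pi_s_2  (ok)
  33/161*1/9 + 55/161*1/3 + 43/161*1/3 + 30/161*2/9 = 43/161 = pi_s_3  (ok)
  33/161*1/3 + 55/161*1/9 + 43/161*2/9 + 30/161*1/9 = 30/161 = pi_s_4  (ok)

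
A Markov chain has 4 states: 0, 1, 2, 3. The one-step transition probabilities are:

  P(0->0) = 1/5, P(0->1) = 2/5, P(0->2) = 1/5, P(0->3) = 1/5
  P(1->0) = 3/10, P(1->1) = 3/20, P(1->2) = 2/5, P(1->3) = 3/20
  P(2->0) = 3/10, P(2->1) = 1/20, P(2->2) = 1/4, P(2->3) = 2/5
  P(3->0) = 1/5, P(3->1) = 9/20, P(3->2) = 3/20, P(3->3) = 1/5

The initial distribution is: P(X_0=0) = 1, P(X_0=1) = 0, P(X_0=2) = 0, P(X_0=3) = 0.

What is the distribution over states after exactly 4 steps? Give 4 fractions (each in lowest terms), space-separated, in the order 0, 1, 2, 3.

Propagating the distribution step by step (d_{t+1} = d_t * P):
d_0 = (0=1, 1=0, 2=0, 3=0)
  d_1[0] = 1*1/5 + 0*3/10 + 0*3/10 + 0*1/5 = 1/5
  d_1[1] = 1*2/5 + 0*3/20 + 0*1/20 + 0*9/20 = 2/5
  d_1[2] = 1*1/5 + 0*2/5 + 0*1/4 + 0*3/20 = 1/5
  d_1[3] = 1*1/5 + 0*3/20 + 0*2/5 + 0*1/5 = 1/5
d_1 = (0=1/5, 1=2/5, 2=1/5, 3=1/5)
  d_2[0] = 1/5*1/5 + 2/5*3/10 + 1/5*3/10 + 1/5*1/5 = 13/50
  d_2[1] = 1/5*2/5 + 2/5*3/20 + 1/5*1/20 + 1/5*9/20 = 6/25
  d_2[2] = 1/5*1/5 + 2/5*2/5 + 1/5*1/4 + 1/5*3/20 = 7/25
  d_2[3] = 1/5*1/5 + 2/5*3/20 + 1/5*2/5 + 1/5*1/5 = 11/50
d_2 = (0=13/50, 1=6/25, 2=7/25, 3=11/50)
  d_3[0] = 13/50*1/5 + 6/25*3/10 + 7/25*3/10 + 11/50*1/5 = 63/250
  d_3[1] = 13/50*2/5 + 6/25*3/20 + 7/25*1/20 + 11/50*9/20 = 253/1000
  d_3[2] = 13/50*1/5 + 6/25*2/5 + 7/25*1/4 + 11/50*3/20 = 251/1000
  d_3[3] = 13/50*1/5 + 6/25*3/20 + 7/25*2/5 + 11/50*1/5 = 61/250
d_3 = (0=63/250, 1=253/1000, 2=251/1000, 3=61/250)
  d_4[0] = 63/250*1/5 + 253/1000*3/10 + 251/1000*3/10 + 61/250*1/5 = 313/1250
  d_4[1] = 63/250*2/5 + 253/1000*3/20 + 251/1000*1/20 + 61/250*9/20 = 2611/10000
  d_4[2] = 63/250*1/5 + 253/1000*2/5 + 251/1000*1/4 + 61/250*3/20 = 5019/20000
  d_4[3] = 63/250*1/5 + 253/1000*3/20 + 251/1000*2/5 + 61/250*1/5 = 4751/20000
d_4 = (0=313/1250, 1=2611/10000, 2=5019/20000, 3=4751/20000)

Answer: 313/1250 2611/10000 5019/20000 4751/20000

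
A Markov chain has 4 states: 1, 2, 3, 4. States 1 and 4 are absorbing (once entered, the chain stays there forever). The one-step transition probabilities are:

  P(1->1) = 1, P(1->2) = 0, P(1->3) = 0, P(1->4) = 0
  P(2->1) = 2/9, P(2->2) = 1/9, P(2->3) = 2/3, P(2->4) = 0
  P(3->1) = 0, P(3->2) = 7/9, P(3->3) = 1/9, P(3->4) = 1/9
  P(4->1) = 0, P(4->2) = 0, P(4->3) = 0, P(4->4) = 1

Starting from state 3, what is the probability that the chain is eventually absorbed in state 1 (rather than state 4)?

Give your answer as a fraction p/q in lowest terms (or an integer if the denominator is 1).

Answer: 7/11

Derivation:
Let a_i = P(absorbed in 1 | start in state i).
Boundary conditions: a_1 = 1, a_4 = 0.
For each transient state i, a_i = sum_j P(i->j) * a_j:
  a_2 = 2/9*a_1 + 1/9*a_2 + 2/3*a_3 + 0*a_4
  a_3 = 0*a_1 + 7/9*a_2 + 1/9*a_3 + 1/9*a_4

Substituting a_1 = 1 and a_4 = 0, rearrange to (I - Q) a = r where r[i] = P(i -> 1):
  [8/9, -2/3] . (a_2, a_3) = 2/9
  [-7/9, 8/9] . (a_2, a_3) = 0

Solving yields:
  a_2 = 8/11
  a_3 = 7/11

Starting state is 3, so the absorption probability is a_3 = 7/11.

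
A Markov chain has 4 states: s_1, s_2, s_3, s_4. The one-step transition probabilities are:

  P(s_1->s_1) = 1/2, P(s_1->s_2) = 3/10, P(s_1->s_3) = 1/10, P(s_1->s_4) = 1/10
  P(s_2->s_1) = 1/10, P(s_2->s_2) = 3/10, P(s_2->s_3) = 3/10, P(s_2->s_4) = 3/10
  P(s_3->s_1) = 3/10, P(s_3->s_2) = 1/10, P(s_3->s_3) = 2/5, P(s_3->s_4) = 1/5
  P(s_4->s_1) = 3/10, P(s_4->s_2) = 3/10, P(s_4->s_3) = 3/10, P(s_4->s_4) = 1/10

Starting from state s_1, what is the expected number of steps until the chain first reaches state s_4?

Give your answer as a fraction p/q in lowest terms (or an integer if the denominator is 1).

Answer: 185/32

Derivation:
Let h_i = expected steps to first reach s_4 from state i.
Boundary: h_s_4 = 0.
First-step equations for the other states:
  h_s_1 = 1 + 1/2*h_s_1 + 3/10*h_s_2 + 1/10*h_s_3 + 1/10*h_s_4
  h_s_2 = 1 + 1/10*h_s_1 + 3/10*h_s_2 + 3/10*h_s_3 + 3/10*h_s_4
  h_s_3 = 1 + 3/10*h_s_1 + 1/10*h_s_2 + 2/5*h_s_3 + 1/5*h_s_4

Substituting h_s_4 = 0 and rearranging gives the linear system (I - Q) h = 1:
  [1/2, -3/10, -1/10] . (h_s_1, h_s_2, h_s_3) = 1
  [-1/10, 7/10, -3/10] . (h_s_1, h_s_2, h_s_3) = 1
  [-3/10, -1/10, 3/5] . (h_s_1, h_s_2, h_s_3) = 1

Solving yields:
  h_s_1 = 185/32
  h_s_2 = 145/32
  h_s_3 = 85/16

Starting state is s_1, so the expected hitting time is h_s_1 = 185/32.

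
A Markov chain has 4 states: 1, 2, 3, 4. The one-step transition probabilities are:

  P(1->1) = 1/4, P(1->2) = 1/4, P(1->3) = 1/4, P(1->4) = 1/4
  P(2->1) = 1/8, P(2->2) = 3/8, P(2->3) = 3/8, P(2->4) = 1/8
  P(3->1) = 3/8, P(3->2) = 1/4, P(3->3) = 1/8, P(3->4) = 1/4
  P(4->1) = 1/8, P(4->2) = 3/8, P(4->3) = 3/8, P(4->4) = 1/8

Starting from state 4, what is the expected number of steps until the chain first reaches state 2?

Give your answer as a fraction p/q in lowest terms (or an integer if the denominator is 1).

Answer: 16/5

Derivation:
Let h_i = expected steps to first reach 2 from state i.
Boundary: h_2 = 0.
First-step equations for the other states:
  h_1 = 1 + 1/4*h_1 + 1/4*h_2 + 1/4*h_3 + 1/4*h_4
  h_3 = 1 + 3/8*h_1 + 1/4*h_2 + 1/8*h_3 + 1/4*h_4
  h_4 = 1 + 1/8*h_1 + 3/8*h_2 + 3/8*h_3 + 1/8*h_4

Substituting h_2 = 0 and rearranging gives the linear system (I - Q) h = 1:
  [3/4, -1/4, -1/4] . (h_1, h_3, h_4) = 1
  [-3/8, 7/8, -1/4] . (h_1, h_3, h_4) = 1
  [-1/8, -3/8, 7/8] . (h_1, h_3, h_4) = 1

Solving yields:
  h_1 = 18/5
  h_3 = 18/5
  h_4 = 16/5

Starting state is 4, so the expected hitting time is h_4 = 16/5.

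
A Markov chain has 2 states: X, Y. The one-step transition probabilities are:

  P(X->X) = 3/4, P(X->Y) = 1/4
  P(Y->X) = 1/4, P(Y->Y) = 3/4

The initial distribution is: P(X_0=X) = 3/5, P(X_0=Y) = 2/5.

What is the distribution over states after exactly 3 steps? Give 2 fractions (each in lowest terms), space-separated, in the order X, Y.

Propagating the distribution step by step (d_{t+1} = d_t * P):
d_0 = (X=3/5, Y=2/5)
  d_1[X] = 3/5*3/4 + 2/5*1/4 = 11/20
  d_1[Y] = 3/5*1/4 + 2/5*3/4 = 9/20
d_1 = (X=11/20, Y=9/20)
  d_2[X] = 11/20*3/4 + 9/20*1/4 = 21/40
  d_2[Y] = 11/20*1/4 + 9/20*3/4 = 19/40
d_2 = (X=21/40, Y=19/40)
  d_3[X] = 21/40*3/4 + 19/40*1/4 = 41/80
  d_3[Y] = 21/40*1/4 + 19/40*3/4 = 39/80
d_3 = (X=41/80, Y=39/80)

Answer: 41/80 39/80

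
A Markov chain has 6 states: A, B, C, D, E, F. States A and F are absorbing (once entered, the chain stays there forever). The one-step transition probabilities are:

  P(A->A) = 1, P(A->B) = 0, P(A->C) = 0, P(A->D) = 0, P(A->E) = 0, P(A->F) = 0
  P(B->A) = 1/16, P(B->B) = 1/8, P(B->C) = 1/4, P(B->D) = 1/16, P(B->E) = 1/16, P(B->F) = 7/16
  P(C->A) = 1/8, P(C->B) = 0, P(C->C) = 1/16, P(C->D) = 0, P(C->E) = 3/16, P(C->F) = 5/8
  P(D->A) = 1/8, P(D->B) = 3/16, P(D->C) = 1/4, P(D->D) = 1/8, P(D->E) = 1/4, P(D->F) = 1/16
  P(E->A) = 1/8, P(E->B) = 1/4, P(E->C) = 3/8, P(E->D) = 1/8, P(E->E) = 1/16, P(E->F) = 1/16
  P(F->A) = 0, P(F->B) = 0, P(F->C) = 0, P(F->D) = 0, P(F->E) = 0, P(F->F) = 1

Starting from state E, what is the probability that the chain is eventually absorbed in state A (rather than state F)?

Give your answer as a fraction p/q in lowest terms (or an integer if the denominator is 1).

Answer: 10748/35973

Derivation:
Let a_i = P(absorbed in A | start in state i).
Boundary conditions: a_A = 1, a_F = 0.
For each transient state i, a_i = sum_j P(i->j) * a_j:
  a_B = 1/16*a_A + 1/8*a_B + 1/4*a_C + 1/16*a_D + 1/16*a_E + 7/16*a_F
  a_C = 1/8*a_A + 0*a_B + 1/16*a_C + 0*a_D + 3/16*a_E + 5/8*a_F
  a_D = 1/8*a_A + 3/16*a_B + 1/4*a_C + 1/8*a_D + 1/4*a_E + 1/16*a_F
  a_E = 1/8*a_A + 1/4*a_B + 3/8*a_C + 1/8*a_D + 1/16*a_E + 1/16*a_F

Substituting a_A = 1 and a_F = 0, rearrange to (I - Q) a = r where r[i] = P(i -> A):
  [7/8, -1/4, -1/16, -1/16] . (a_B, a_C, a_D, a_E) = 1/16
  [0, 15/16, 0, -3/16] . (a_B, a_C, a_D, a_E) = 1/8
  [-3/16, -1/4, 7/8, -1/4] . (a_B, a_C, a_D, a_E) = 1/8
  [-1/4, -3/8, -1/8, 15/16] . (a_B, a_C, a_D, a_E) = 1/8

Solving yields:
  a_B = 2048/11991
  a_C = 6946/35973
  a_D = 1279/3997
  a_E = 10748/35973

Starting state is E, so the absorption probability is a_E = 10748/35973.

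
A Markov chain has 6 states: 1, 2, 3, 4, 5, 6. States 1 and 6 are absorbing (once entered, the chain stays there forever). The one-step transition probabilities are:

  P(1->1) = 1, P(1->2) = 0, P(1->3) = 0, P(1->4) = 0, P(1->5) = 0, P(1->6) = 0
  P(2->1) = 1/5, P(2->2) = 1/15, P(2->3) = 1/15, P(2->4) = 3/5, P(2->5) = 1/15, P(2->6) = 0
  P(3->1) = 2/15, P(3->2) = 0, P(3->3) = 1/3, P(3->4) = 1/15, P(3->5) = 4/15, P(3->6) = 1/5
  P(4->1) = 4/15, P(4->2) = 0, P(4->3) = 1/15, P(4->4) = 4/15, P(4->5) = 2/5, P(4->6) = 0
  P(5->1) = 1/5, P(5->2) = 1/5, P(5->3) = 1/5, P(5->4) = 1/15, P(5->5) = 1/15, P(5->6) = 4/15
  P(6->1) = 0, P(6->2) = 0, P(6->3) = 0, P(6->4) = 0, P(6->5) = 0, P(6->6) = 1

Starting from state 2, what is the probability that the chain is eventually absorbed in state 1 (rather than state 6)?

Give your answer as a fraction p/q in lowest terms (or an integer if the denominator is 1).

Answer: 11813/16163

Derivation:
Let a_i = P(absorbed in 1 | start in state i).
Boundary conditions: a_1 = 1, a_6 = 0.
For each transient state i, a_i = sum_j P(i->j) * a_j:
  a_2 = 1/5*a_1 + 1/15*a_2 + 1/15*a_3 + 3/5*a_4 + 1/15*a_5 + 0*a_6
  a_3 = 2/15*a_1 + 0*a_2 + 1/3*a_3 + 1/15*a_4 + 4/15*a_5 + 1/5*a_6
  a_4 = 4/15*a_1 + 0*a_2 + 1/15*a_3 + 4/15*a_4 + 2/5*a_5 + 0*a_6
  a_5 = 1/5*a_1 + 1/5*a_2 + 1/5*a_3 + 1/15*a_4 + 1/15*a_5 + 4/15*a_6

Substituting a_1 = 1 and a_6 = 0, rearrange to (I - Q) a = r where r[i] = P(i -> 1):
  [14/15, -1/15, -3/5, -1/15] . (a_2, a_3, a_4, a_5) = 1/5
  [0, 2/3, -1/15, -4/15] . (a_2, a_3, a_4, a_5) = 2/15
  [0, -1/15, 11/15, -2/5] . (a_2, a_3, a_4, a_5) = 4/15
  [-1/5, -1/5, -1/15, 14/15] . (a_2, a_3, a_4, a_5) = 1/5

Solving yields:
  a_2 = 11813/16163
  a_3 = 7732/16163
  a_4 = 11190/16163
  a_5 = 8451/16163

Starting state is 2, so the absorption probability is a_2 = 11813/16163.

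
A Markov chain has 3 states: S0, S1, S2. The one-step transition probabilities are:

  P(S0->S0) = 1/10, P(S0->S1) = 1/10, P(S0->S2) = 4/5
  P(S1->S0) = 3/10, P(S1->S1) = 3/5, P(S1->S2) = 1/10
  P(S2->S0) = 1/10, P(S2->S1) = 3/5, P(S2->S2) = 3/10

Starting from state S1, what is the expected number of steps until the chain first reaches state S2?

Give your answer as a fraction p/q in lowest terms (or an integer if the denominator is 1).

Answer: 40/11

Derivation:
Let h_i = expected steps to first reach S2 from state i.
Boundary: h_S2 = 0.
First-step equations for the other states:
  h_S0 = 1 + 1/10*h_S0 + 1/10*h_S1 + 4/5*h_S2
  h_S1 = 1 + 3/10*h_S0 + 3/5*h_S1 + 1/10*h_S2

Substituting h_S2 = 0 and rearranging gives the linear system (I - Q) h = 1:
  [9/10, -1/10] . (h_S0, h_S1) = 1
  [-3/10, 2/5] . (h_S0, h_S1) = 1

Solving yields:
  h_S0 = 50/33
  h_S1 = 40/11

Starting state is S1, so the expected hitting time is h_S1 = 40/11.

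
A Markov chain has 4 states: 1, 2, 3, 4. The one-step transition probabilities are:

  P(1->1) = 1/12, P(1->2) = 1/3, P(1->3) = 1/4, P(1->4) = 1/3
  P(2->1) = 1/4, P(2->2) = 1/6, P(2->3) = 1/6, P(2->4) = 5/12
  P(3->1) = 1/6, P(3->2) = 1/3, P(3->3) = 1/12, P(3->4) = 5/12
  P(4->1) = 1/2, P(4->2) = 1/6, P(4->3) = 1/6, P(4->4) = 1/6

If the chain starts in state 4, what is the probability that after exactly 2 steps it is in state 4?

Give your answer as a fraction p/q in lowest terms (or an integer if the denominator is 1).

Computing P^2 by repeated multiplication:
P^1 =
  1: [1/12, 1/3, 1/4, 1/3]
  2: [1/4, 1/6, 1/6, 5/12]
  3: [1/6, 1/3, 1/12, 5/12]
  4: [1/2, 1/6, 1/6, 1/6]
P^2 =
  1: [43/144, 2/9, 11/72, 47/144]
  2: [43/144, 17/72, 25/144, 7/24]
  3: [23/72, 5/24, 25/144, 43/144]
  4: [7/36, 5/18, 7/36, 1/3]

(P^2)[4 -> 4] = 1/3

Answer: 1/3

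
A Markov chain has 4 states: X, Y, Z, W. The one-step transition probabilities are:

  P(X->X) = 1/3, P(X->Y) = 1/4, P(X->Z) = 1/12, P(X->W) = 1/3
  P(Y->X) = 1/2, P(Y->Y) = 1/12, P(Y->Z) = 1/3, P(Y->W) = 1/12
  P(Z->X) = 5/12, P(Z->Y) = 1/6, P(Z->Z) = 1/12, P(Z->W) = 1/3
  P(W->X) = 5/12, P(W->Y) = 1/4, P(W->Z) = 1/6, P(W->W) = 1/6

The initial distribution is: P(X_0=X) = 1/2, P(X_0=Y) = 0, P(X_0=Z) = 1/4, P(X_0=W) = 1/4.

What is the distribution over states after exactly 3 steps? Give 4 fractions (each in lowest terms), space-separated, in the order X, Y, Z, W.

Answer: 691/1728 1399/6912 529/3456 1691/6912

Derivation:
Propagating the distribution step by step (d_{t+1} = d_t * P):
d_0 = (X=1/2, Y=0, Z=1/4, W=1/4)
  d_1[X] = 1/2*1/3 + 0*1/2 + 1/4*5/12 + 1/4*5/12 = 3/8
  d_1[Y] = 1/2*1/4 + 0*1/12 + 1/4*1/6 + 1/4*1/4 = 11/48
  d_1[Z] = 1/2*1/12 + 0*1/3 + 1/4*1/12 + 1/4*1/6 = 5/48
  d_1[W] = 1/2*1/3 + 0*1/12 + 1/4*1/3 + 1/4*1/6 = 7/24
d_1 = (X=3/8, Y=11/48, Z=5/48, W=7/24)
  d_2[X] = 3/8*1/3 + 11/48*1/2 + 5/48*5/12 + 7/24*5/12 = 233/576
  d_2[Y] = 3/8*1/4 + 11/48*1/12 + 5/48*1/6 + 7/24*1/4 = 13/64
  d_2[Z] = 3/8*1/12 + 11/48*1/3 + 5/48*1/12 + 7/24*1/6 = 95/576
  d_2[W] = 3/8*1/3 + 11/48*1/12 + 5/48*1/3 + 7/24*1/6 = 131/576
d_2 = (X=233/576, Y=13/64, Z=95/576, W=131/576)
  d_3[X] = 233/576*1/3 + 13/64*1/2 + 95/576*5/12 + 131/576*5/12 = 691/1728
  d_3[Y] = 233/576*1/4 + 13/64*1/12 + 95/576*1/6 + 131/576*1/4 = 1399/6912
  d_3[Z] = 233/576*1/12 + 13/64*1/3 + 95/576*1/12 + 131/576*1/6 = 529/3456
  d_3[W] = 233/576*1/3 + 13/64*1/12 + 95/576*1/3 + 131/576*1/6 = 1691/6912
d_3 = (X=691/1728, Y=1399/6912, Z=529/3456, W=1691/6912)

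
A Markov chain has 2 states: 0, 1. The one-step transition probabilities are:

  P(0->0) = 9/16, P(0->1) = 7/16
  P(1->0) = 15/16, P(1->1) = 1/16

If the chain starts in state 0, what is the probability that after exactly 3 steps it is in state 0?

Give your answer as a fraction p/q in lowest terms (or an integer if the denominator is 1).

Answer: 681/1024

Derivation:
Computing P^3 by repeated multiplication:
P^1 =
  0: [9/16, 7/16]
  1: [15/16, 1/16]
P^2 =
  0: [93/128, 35/128]
  1: [75/128, 53/128]
P^3 =
  0: [681/1024, 343/1024]
  1: [735/1024, 289/1024]

(P^3)[0 -> 0] = 681/1024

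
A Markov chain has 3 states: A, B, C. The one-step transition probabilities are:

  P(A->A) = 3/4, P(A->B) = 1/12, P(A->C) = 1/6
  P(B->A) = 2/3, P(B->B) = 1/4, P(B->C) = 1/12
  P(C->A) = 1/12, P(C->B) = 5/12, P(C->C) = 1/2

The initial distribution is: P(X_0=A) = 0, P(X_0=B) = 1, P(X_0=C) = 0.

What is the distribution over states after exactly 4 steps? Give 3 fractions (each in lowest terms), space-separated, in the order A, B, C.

Propagating the distribution step by step (d_{t+1} = d_t * P):
d_0 = (A=0, B=1, C=0)
  d_1[A] = 0*3/4 + 1*2/3 + 0*1/12 = 2/3
  d_1[B] = 0*1/12 + 1*1/4 + 0*5/12 = 1/4
  d_1[C] = 0*1/6 + 1*1/12 + 0*1/2 = 1/12
d_1 = (A=2/3, B=1/4, C=1/12)
  d_2[A] = 2/3*3/4 + 1/4*2/3 + 1/12*1/12 = 97/144
  d_2[B] = 2/3*1/12 + 1/4*1/4 + 1/12*5/12 = 11/72
  d_2[C] = 2/3*1/6 + 1/4*1/12 + 1/12*1/2 = 25/144
d_2 = (A=97/144, B=11/72, C=25/144)
  d_3[A] = 97/144*3/4 + 11/72*2/3 + 25/144*1/12 = 179/288
  d_3[B] = 97/144*1/12 + 11/72*1/4 + 25/144*5/12 = 1/6
  d_3[C] = 97/144*1/6 + 11/72*1/12 + 25/144*1/2 = 61/288
d_3 = (A=179/288, B=1/6, C=61/288)
  d_4[A] = 179/288*3/4 + 1/6*2/3 + 61/288*1/12 = 257/432
  d_4[B] = 179/288*1/12 + 1/6*1/4 + 61/288*5/12 = 157/864
  d_4[C] = 179/288*1/6 + 1/6*1/12 + 61/288*1/2 = 193/864
d_4 = (A=257/432, B=157/864, C=193/864)

Answer: 257/432 157/864 193/864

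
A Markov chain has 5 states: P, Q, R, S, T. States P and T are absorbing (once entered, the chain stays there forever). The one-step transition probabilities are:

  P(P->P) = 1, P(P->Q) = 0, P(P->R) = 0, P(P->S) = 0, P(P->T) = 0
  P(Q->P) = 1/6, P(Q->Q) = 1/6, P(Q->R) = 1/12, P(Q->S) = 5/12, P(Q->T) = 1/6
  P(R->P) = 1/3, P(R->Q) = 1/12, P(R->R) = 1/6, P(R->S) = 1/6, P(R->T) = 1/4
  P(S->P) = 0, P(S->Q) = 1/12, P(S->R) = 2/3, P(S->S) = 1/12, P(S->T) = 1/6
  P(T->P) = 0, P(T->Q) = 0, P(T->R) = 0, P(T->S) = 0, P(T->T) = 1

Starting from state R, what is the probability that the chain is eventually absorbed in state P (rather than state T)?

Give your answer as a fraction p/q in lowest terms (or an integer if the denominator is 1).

Let a_i = P(absorbed in P | start in state i).
Boundary conditions: a_P = 1, a_T = 0.
For each transient state i, a_i = sum_j P(i->j) * a_j:
  a_Q = 1/6*a_P + 1/6*a_Q + 1/12*a_R + 5/12*a_S + 1/6*a_T
  a_R = 1/3*a_P + 1/12*a_Q + 1/6*a_R + 1/6*a_S + 1/4*a_T
  a_S = 0*a_P + 1/12*a_Q + 2/3*a_R + 1/12*a_S + 1/6*a_T

Substituting a_P = 1 and a_T = 0, rearrange to (I - Q) a = r where r[i] = P(i -> P):
  [5/6, -1/12, -5/12] . (a_Q, a_R, a_S) = 1/6
  [-1/12, 5/6, -1/6] . (a_Q, a_R, a_S) = 1/3
  [-1/12, -2/3, 11/12] . (a_Q, a_R, a_S) = 0

Solving yields:
  a_Q = 392/837
  a_R = 446/837
  a_S = 40/93

Starting state is R, so the absorption probability is a_R = 446/837.

Answer: 446/837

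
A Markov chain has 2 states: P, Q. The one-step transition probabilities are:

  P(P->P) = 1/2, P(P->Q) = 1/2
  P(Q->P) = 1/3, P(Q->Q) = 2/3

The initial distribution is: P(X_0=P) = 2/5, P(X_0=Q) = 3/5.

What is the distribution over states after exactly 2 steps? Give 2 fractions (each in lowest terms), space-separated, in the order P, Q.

Answer: 2/5 3/5

Derivation:
Propagating the distribution step by step (d_{t+1} = d_t * P):
d_0 = (P=2/5, Q=3/5)
  d_1[P] = 2/5*1/2 + 3/5*1/3 = 2/5
  d_1[Q] = 2/5*1/2 + 3/5*2/3 = 3/5
d_1 = (P=2/5, Q=3/5)
  d_2[P] = 2/5*1/2 + 3/5*1/3 = 2/5
  d_2[Q] = 2/5*1/2 + 3/5*2/3 = 3/5
d_2 = (P=2/5, Q=3/5)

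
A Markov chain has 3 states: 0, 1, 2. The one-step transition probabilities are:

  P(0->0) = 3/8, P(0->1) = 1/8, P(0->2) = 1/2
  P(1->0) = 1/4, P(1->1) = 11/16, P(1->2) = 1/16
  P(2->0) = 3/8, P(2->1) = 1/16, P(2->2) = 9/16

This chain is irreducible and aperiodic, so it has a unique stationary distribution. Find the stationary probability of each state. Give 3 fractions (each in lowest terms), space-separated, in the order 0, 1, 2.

The stationary distribution satisfies pi = pi * P, i.e.:
  pi_0 = 3/8*pi_0 + 1/4*pi_1 + 3/8*pi_2
  pi_1 = 1/8*pi_0 + 11/16*pi_1 + 1/16*pi_2
  pi_2 = 1/2*pi_0 + 1/16*pi_1 + 9/16*pi_2
with normalization: pi_0 + pi_1 + pi_2 = 1.

Using the first 2 balance equations plus normalization, the linear system A*pi = b is:
  [-5/8, 1/4, 3/8] . pi = 0
  [1/8, -5/16, 1/16] . pi = 0
  [1, 1, 1] . pi = 1

Solving yields:
  pi_0 = 17/49
  pi_1 = 11/49
  pi_2 = 3/7

Verification (pi * P):
  17/49*3/8 + 11/49*1/4 + 3/7*3/8 = 17/49 = pi_0  (ok)
  17/49*1/8 + 11/49*11/16 + 3/7*1/16 = 11/49 = pi_1  (ok)
  17/49*1/2 + 11/49*1/16 + 3/7*9/16 = 3/7 = pi_2  (ok)

Answer: 17/49 11/49 3/7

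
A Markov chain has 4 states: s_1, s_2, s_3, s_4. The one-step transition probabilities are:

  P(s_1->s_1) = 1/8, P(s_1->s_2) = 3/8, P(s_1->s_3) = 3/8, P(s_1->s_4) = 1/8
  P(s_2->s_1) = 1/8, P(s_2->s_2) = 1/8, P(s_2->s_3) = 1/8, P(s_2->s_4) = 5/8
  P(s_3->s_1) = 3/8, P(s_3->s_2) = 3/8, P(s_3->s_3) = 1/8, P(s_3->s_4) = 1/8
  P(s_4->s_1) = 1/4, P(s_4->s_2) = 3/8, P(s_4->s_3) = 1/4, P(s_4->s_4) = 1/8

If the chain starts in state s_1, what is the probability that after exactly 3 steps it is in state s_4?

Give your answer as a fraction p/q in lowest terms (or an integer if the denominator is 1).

Computing P^3 by repeated multiplication:
P^1 =
  s_1: [1/8, 3/8, 3/8, 1/8]
  s_2: [1/8, 1/8, 1/8, 5/8]
  s_3: [3/8, 3/8, 1/8, 1/8]
  s_4: [1/4, 3/8, 1/4, 1/8]
P^2 =
  s_1: [15/64, 9/32, 11/64, 5/16]
  s_2: [15/64, 11/32, 15/64, 3/16]
  s_3: [11/64, 9/32, 15/64, 5/16]
  s_4: [13/64, 9/32, 13/64, 5/16]
P^3 =
  s_1: [53/256, 39/128, 57/256, 17/64]
  s_2: [53/256, 37/128, 53/256, 19/64]
  s_3: [57/256, 39/128, 53/256, 17/64]
  s_4: [55/256, 39/128, 55/256, 17/64]

(P^3)[s_1 -> s_4] = 17/64

Answer: 17/64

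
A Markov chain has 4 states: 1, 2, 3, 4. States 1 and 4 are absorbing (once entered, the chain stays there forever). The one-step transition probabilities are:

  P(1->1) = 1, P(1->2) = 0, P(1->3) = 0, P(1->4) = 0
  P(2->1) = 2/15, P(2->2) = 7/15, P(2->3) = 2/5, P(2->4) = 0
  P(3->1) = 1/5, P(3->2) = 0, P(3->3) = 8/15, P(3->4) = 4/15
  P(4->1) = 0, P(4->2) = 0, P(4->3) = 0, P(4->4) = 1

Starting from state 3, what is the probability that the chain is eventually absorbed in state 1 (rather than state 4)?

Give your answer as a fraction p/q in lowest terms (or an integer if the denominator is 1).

Answer: 3/7

Derivation:
Let a_i = P(absorbed in 1 | start in state i).
Boundary conditions: a_1 = 1, a_4 = 0.
For each transient state i, a_i = sum_j P(i->j) * a_j:
  a_2 = 2/15*a_1 + 7/15*a_2 + 2/5*a_3 + 0*a_4
  a_3 = 1/5*a_1 + 0*a_2 + 8/15*a_3 + 4/15*a_4

Substituting a_1 = 1 and a_4 = 0, rearrange to (I - Q) a = r where r[i] = P(i -> 1):
  [8/15, -2/5] . (a_2, a_3) = 2/15
  [0, 7/15] . (a_2, a_3) = 1/5

Solving yields:
  a_2 = 4/7
  a_3 = 3/7

Starting state is 3, so the absorption probability is a_3 = 3/7.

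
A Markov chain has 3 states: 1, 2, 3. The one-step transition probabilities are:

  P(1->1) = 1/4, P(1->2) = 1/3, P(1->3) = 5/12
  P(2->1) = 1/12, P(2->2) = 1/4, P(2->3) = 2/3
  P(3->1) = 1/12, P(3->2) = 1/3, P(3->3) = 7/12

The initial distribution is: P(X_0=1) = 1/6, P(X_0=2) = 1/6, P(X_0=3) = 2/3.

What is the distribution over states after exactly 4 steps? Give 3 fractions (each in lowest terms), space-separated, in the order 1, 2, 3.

Answer: 389/3888 38281/124416 73687/124416

Derivation:
Propagating the distribution step by step (d_{t+1} = d_t * P):
d_0 = (1=1/6, 2=1/6, 3=2/3)
  d_1[1] = 1/6*1/4 + 1/6*1/12 + 2/3*1/12 = 1/9
  d_1[2] = 1/6*1/3 + 1/6*1/4 + 2/3*1/3 = 23/72
  d_1[3] = 1/6*5/12 + 1/6*2/3 + 2/3*7/12 = 41/72
d_1 = (1=1/9, 2=23/72, 3=41/72)
  d_2[1] = 1/9*1/4 + 23/72*1/12 + 41/72*1/12 = 11/108
  d_2[2] = 1/9*1/3 + 23/72*1/4 + 41/72*1/3 = 265/864
  d_2[3] = 1/9*5/12 + 23/72*2/3 + 41/72*7/12 = 511/864
d_2 = (1=11/108, 2=265/864, 3=511/864)
  d_3[1] = 11/108*1/4 + 265/864*1/12 + 511/864*1/12 = 65/648
  d_3[2] = 11/108*1/3 + 265/864*1/4 + 511/864*1/3 = 3191/10368
  d_3[3] = 11/108*5/12 + 265/864*2/3 + 511/864*7/12 = 6137/10368
d_3 = (1=65/648, 2=3191/10368, 3=6137/10368)
  d_4[1] = 65/648*1/4 + 3191/10368*1/12 + 6137/10368*1/12 = 389/3888
  d_4[2] = 65/648*1/3 + 3191/10368*1/4 + 6137/10368*1/3 = 38281/124416
  d_4[3] = 65/648*5/12 + 3191/10368*2/3 + 6137/10368*7/12 = 73687/124416
d_4 = (1=389/3888, 2=38281/124416, 3=73687/124416)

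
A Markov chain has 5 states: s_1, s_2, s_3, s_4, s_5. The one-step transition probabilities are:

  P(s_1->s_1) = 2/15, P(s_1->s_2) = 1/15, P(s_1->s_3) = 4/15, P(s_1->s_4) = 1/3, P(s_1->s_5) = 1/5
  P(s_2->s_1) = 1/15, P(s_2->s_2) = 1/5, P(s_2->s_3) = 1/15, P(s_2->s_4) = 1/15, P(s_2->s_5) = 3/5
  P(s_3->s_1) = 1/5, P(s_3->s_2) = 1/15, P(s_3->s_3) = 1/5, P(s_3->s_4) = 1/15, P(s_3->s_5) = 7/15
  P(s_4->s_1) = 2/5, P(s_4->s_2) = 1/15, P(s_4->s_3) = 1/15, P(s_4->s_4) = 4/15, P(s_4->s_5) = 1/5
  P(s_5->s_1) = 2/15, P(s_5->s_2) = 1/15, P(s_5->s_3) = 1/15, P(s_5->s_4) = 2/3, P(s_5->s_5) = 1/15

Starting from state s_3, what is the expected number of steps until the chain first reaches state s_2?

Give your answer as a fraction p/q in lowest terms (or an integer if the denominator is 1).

Let h_i = expected steps to first reach s_2 from state i.
Boundary: h_s_2 = 0.
First-step equations for the other states:
  h_s_1 = 1 + 2/15*h_s_1 + 1/15*h_s_2 + 4/15*h_s_3 + 1/3*h_s_4 + 1/5*h_s_5
  h_s_3 = 1 + 1/5*h_s_1 + 1/15*h_s_2 + 1/5*h_s_3 + 1/15*h_s_4 + 7/15*h_s_5
  h_s_4 = 1 + 2/5*h_s_1 + 1/15*h_s_2 + 1/15*h_s_3 + 4/15*h_s_4 + 1/5*h_s_5
  h_s_5 = 1 + 2/15*h_s_1 + 1/15*h_s_2 + 1/15*h_s_3 + 2/3*h_s_4 + 1/15*h_s_5

Substituting h_s_2 = 0 and rearranging gives the linear system (I - Q) h = 1:
  [13/15, -4/15, -1/3, -1/5] . (h_s_1, h_s_3, h_s_4, h_s_5) = 1
  [-1/5, 4/5, -1/15, -7/15] . (h_s_1, h_s_3, h_s_4, h_s_5) = 1
  [-2/5, -1/15, 11/15, -1/5] . (h_s_1, h_s_3, h_s_4, h_s_5) = 1
  [-2/15, -1/15, -2/3, 14/15] . (h_s_1, h_s_3, h_s_4, h_s_5) = 1

Solving yields:
  h_s_1 = 15
  h_s_3 = 15
  h_s_4 = 15
  h_s_5 = 15

Starting state is s_3, so the expected hitting time is h_s_3 = 15.

Answer: 15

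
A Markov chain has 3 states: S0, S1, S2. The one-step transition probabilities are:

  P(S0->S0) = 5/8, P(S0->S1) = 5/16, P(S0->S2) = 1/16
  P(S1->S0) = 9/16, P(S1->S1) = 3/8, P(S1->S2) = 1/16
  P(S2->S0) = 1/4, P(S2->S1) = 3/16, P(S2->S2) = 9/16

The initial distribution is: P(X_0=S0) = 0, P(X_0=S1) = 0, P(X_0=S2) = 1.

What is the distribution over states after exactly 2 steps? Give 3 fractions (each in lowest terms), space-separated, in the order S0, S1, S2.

Propagating the distribution step by step (d_{t+1} = d_t * P):
d_0 = (S0=0, S1=0, S2=1)
  d_1[S0] = 0*5/8 + 0*9/16 + 1*1/4 = 1/4
  d_1[S1] = 0*5/16 + 0*3/8 + 1*3/16 = 3/16
  d_1[S2] = 0*1/16 + 0*1/16 + 1*9/16 = 9/16
d_1 = (S0=1/4, S1=3/16, S2=9/16)
  d_2[S0] = 1/4*5/8 + 3/16*9/16 + 9/16*1/4 = 103/256
  d_2[S1] = 1/4*5/16 + 3/16*3/8 + 9/16*3/16 = 65/256
  d_2[S2] = 1/4*1/16 + 3/16*1/16 + 9/16*9/16 = 11/32
d_2 = (S0=103/256, S1=65/256, S2=11/32)

Answer: 103/256 65/256 11/32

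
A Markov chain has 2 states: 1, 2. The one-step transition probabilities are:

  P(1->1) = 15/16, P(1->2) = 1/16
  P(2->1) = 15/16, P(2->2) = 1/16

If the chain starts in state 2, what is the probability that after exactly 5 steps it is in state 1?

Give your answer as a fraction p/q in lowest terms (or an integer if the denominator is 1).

Answer: 15/16

Derivation:
Computing P^5 by repeated multiplication:
P^1 =
  1: [15/16, 1/16]
  2: [15/16, 1/16]
P^2 =
  1: [15/16, 1/16]
  2: [15/16, 1/16]
P^3 =
  1: [15/16, 1/16]
  2: [15/16, 1/16]
P^4 =
  1: [15/16, 1/16]
  2: [15/16, 1/16]
P^5 =
  1: [15/16, 1/16]
  2: [15/16, 1/16]

(P^5)[2 -> 1] = 15/16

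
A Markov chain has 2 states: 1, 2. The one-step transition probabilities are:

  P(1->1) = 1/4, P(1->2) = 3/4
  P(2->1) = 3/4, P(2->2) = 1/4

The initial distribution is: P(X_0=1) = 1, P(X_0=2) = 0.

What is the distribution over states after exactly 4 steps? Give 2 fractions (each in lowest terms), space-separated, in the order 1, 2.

Answer: 17/32 15/32

Derivation:
Propagating the distribution step by step (d_{t+1} = d_t * P):
d_0 = (1=1, 2=0)
  d_1[1] = 1*1/4 + 0*3/4 = 1/4
  d_1[2] = 1*3/4 + 0*1/4 = 3/4
d_1 = (1=1/4, 2=3/4)
  d_2[1] = 1/4*1/4 + 3/4*3/4 = 5/8
  d_2[2] = 1/4*3/4 + 3/4*1/4 = 3/8
d_2 = (1=5/8, 2=3/8)
  d_3[1] = 5/8*1/4 + 3/8*3/4 = 7/16
  d_3[2] = 5/8*3/4 + 3/8*1/4 = 9/16
d_3 = (1=7/16, 2=9/16)
  d_4[1] = 7/16*1/4 + 9/16*3/4 = 17/32
  d_4[2] = 7/16*3/4 + 9/16*1/4 = 15/32
d_4 = (1=17/32, 2=15/32)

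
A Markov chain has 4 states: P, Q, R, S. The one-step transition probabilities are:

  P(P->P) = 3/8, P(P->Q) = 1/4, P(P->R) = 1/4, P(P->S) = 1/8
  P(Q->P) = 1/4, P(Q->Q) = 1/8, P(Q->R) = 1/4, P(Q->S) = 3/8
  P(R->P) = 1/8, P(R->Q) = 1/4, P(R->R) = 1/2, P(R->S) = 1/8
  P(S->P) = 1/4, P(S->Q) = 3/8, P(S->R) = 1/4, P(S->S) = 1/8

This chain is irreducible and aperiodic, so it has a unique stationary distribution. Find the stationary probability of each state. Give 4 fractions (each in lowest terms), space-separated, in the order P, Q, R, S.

Answer: 5/21 17/70 1/3 13/70

Derivation:
The stationary distribution satisfies pi = pi * P, i.e.:
  pi_P = 3/8*pi_P + 1/4*pi_Q + 1/8*pi_R + 1/4*pi_S
  pi_Q = 1/4*pi_P + 1/8*pi_Q + 1/4*pi_R + 3/8*pi_S
  pi_R = 1/4*pi_P + 1/4*pi_Q + 1/2*pi_R + 1/4*pi_S
  pi_S = 1/8*pi_P + 3/8*pi_Q + 1/8*pi_R + 1/8*pi_S
with normalization: pi_P + pi_Q + pi_R + pi_S = 1.

Using the first 3 balance equations plus normalization, the linear system A*pi = b is:
  [-5/8, 1/4, 1/8, 1/4] . pi = 0
  [1/4, -7/8, 1/4, 3/8] . pi = 0
  [1/4, 1/4, -1/2, 1/4] . pi = 0
  [1, 1, 1, 1] . pi = 1

Solving yields:
  pi_P = 5/21
  pi_Q = 17/70
  pi_R = 1/3
  pi_S = 13/70

Verification (pi * P):
  5/21*3/8 + 17/70*1/4 + 1/3*1/8 + 13/70*1/4 = 5/21 = pi_P  (ok)
  5/21*1/4 + 17/70*1/8 + 1/3*1/4 + 13/70*3/8 = 17/70 = pi_Q  (ok)
  5/21*1/4 + 17/70*1/4 + 1/3*1/2 + 13/70*1/4 = 1/3 = pi_R  (ok)
  5/21*1/8 + 17/70*3/8 + 1/3*1/8 + 13/70*1/8 = 13/70 = pi_S  (ok)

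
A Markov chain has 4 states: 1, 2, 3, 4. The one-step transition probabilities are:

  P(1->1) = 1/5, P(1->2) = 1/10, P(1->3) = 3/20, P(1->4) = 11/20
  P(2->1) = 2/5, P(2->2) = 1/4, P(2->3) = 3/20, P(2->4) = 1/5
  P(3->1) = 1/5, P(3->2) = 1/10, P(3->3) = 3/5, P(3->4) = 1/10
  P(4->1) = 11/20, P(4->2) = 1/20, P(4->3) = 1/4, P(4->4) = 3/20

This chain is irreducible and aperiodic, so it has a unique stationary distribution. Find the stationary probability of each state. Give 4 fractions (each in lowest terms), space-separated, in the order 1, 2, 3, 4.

Answer: 342/1093 558/5465 1753/5465 1444/5465

Derivation:
The stationary distribution satisfies pi = pi * P, i.e.:
  pi_1 = 1/5*pi_1 + 2/5*pi_2 + 1/5*pi_3 + 11/20*pi_4
  pi_2 = 1/10*pi_1 + 1/4*pi_2 + 1/10*pi_3 + 1/20*pi_4
  pi_3 = 3/20*pi_1 + 3/20*pi_2 + 3/5*pi_3 + 1/4*pi_4
  pi_4 = 11/20*pi_1 + 1/5*pi_2 + 1/10*pi_3 + 3/20*pi_4
with normalization: pi_1 + pi_2 + pi_3 + pi_4 = 1.

Using the first 3 balance equations plus normalization, the linear system A*pi = b is:
  [-4/5, 2/5, 1/5, 11/20] . pi = 0
  [1/10, -3/4, 1/10, 1/20] . pi = 0
  [3/20, 3/20, -2/5, 1/4] . pi = 0
  [1, 1, 1, 1] . pi = 1

Solving yields:
  pi_1 = 342/1093
  pi_2 = 558/5465
  pi_3 = 1753/5465
  pi_4 = 1444/5465

Verification (pi * P):
  342/1093*1/5 + 558/5465*2/5 + 1753/5465*1/5 + 1444/5465*11/20 = 342/1093 = pi_1  (ok)
  342/1093*1/10 + 558/5465*1/4 + 1753/5465*1/10 + 1444/5465*1/20 = 558/5465 = pi_2  (ok)
  342/1093*3/20 + 558/5465*3/20 + 1753/5465*3/5 + 1444/5465*1/4 = 1753/5465 = pi_3  (ok)
  342/1093*11/20 + 558/5465*1/5 + 1753/5465*1/10 + 1444/5465*3/20 = 1444/5465 = pi_4  (ok)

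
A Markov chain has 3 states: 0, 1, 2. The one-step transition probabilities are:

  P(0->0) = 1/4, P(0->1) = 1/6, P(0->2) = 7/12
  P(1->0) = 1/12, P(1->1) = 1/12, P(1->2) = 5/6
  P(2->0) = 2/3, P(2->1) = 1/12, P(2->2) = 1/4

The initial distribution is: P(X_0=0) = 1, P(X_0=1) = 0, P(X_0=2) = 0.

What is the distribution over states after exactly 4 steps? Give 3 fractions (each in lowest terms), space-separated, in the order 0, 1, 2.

Answer: 2929/6912 305/2592 9509/20736

Derivation:
Propagating the distribution step by step (d_{t+1} = d_t * P):
d_0 = (0=1, 1=0, 2=0)
  d_1[0] = 1*1/4 + 0*1/12 + 0*2/3 = 1/4
  d_1[1] = 1*1/6 + 0*1/12 + 0*1/12 = 1/6
  d_1[2] = 1*7/12 + 0*5/6 + 0*1/4 = 7/12
d_1 = (0=1/4, 1=1/6, 2=7/12)
  d_2[0] = 1/4*1/4 + 1/6*1/12 + 7/12*2/3 = 67/144
  d_2[1] = 1/4*1/6 + 1/6*1/12 + 7/12*1/12 = 5/48
  d_2[2] = 1/4*7/12 + 1/6*5/6 + 7/12*1/4 = 31/72
d_2 = (0=67/144, 1=5/48, 2=31/72)
  d_3[0] = 67/144*1/4 + 5/48*1/12 + 31/72*2/3 = 89/216
  d_3[1] = 67/144*1/6 + 5/48*1/12 + 31/72*1/12 = 211/1728
  d_3[2] = 67/144*7/12 + 5/48*5/6 + 31/72*1/4 = 805/1728
d_3 = (0=89/216, 1=211/1728, 2=805/1728)
  d_4[0] = 89/216*1/4 + 211/1728*1/12 + 805/1728*2/3 = 2929/6912
  d_4[1] = 89/216*1/6 + 211/1728*1/12 + 805/1728*1/12 = 305/2592
  d_4[2] = 89/216*7/12 + 211/1728*5/6 + 805/1728*1/4 = 9509/20736
d_4 = (0=2929/6912, 1=305/2592, 2=9509/20736)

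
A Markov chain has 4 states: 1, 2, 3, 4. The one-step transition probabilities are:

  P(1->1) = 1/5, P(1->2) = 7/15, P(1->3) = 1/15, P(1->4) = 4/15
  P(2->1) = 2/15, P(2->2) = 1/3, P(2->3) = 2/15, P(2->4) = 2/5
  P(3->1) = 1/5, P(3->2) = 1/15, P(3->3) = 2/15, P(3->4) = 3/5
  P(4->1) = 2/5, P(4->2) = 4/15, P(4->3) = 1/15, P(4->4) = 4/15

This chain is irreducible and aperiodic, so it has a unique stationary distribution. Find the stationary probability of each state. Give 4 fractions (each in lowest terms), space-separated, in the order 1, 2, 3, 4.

Answer: 928/3759 57/179 118/1253 1280/3759

Derivation:
The stationary distribution satisfies pi = pi * P, i.e.:
  pi_1 = 1/5*pi_1 + 2/15*pi_2 + 1/5*pi_3 + 2/5*pi_4
  pi_2 = 7/15*pi_1 + 1/3*pi_2 + 1/15*pi_3 + 4/15*pi_4
  pi_3 = 1/15*pi_1 + 2/15*pi_2 + 2/15*pi_3 + 1/15*pi_4
  pi_4 = 4/15*pi_1 + 2/5*pi_2 + 3/5*pi_3 + 4/15*pi_4
with normalization: pi_1 + pi_2 + pi_3 + pi_4 = 1.

Using the first 3 balance equations plus normalization, the linear system A*pi = b is:
  [-4/5, 2/15, 1/5, 2/5] . pi = 0
  [7/15, -2/3, 1/15, 4/15] . pi = 0
  [1/15, 2/15, -13/15, 1/15] . pi = 0
  [1, 1, 1, 1] . pi = 1

Solving yields:
  pi_1 = 928/3759
  pi_2 = 57/179
  pi_3 = 118/1253
  pi_4 = 1280/3759

Verification (pi * P):
  928/3759*1/5 + 57/179*2/15 + 118/1253*1/5 + 1280/3759*2/5 = 928/3759 = pi_1  (ok)
  928/3759*7/15 + 57/179*1/3 + 118/1253*1/15 + 1280/3759*4/15 = 57/179 = pi_2  (ok)
  928/3759*1/15 + 57/179*2/15 + 118/1253*2/15 + 1280/3759*1/15 = 118/1253 = pi_3  (ok)
  928/3759*4/15 + 57/179*2/5 + 118/1253*3/5 + 1280/3759*4/15 = 1280/3759 = pi_4  (ok)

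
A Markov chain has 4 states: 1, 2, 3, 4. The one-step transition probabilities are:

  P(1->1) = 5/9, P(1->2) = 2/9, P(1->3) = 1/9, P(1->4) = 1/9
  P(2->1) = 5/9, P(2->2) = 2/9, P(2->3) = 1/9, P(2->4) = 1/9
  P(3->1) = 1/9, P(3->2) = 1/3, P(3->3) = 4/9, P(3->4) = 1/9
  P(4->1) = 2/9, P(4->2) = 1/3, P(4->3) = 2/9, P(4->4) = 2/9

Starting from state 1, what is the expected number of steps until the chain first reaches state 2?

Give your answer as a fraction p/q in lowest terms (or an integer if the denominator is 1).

Let h_i = expected steps to first reach 2 from state i.
Boundary: h_2 = 0.
First-step equations for the other states:
  h_1 = 1 + 5/9*h_1 + 2/9*h_2 + 1/9*h_3 + 1/9*h_4
  h_3 = 1 + 1/9*h_1 + 1/3*h_2 + 4/9*h_3 + 1/9*h_4
  h_4 = 1 + 2/9*h_1 + 1/3*h_2 + 2/9*h_3 + 2/9*h_4

Substituting h_2 = 0 and rearranging gives the linear system (I - Q) h = 1:
  [4/9, -1/9, -1/9] . (h_1, h_3, h_4) = 1
  [-1/9, 5/9, -1/9] . (h_1, h_3, h_4) = 1
  [-2/9, -2/9, 7/9] . (h_1, h_3, h_4) = 1

Solving yields:
  h_1 = 144/37
  h_3 = 120/37
  h_4 = 123/37

Starting state is 1, so the expected hitting time is h_1 = 144/37.

Answer: 144/37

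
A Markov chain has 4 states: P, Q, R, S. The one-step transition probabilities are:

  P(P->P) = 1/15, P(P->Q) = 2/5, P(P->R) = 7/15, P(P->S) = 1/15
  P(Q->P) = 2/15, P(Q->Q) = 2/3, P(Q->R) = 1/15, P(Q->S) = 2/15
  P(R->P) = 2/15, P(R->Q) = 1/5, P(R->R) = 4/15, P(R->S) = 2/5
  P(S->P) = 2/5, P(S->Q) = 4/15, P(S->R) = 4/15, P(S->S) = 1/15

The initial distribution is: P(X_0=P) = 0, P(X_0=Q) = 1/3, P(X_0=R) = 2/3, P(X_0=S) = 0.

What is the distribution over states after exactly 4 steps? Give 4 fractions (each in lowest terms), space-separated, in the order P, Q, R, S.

Propagating the distribution step by step (d_{t+1} = d_t * P):
d_0 = (P=0, Q=1/3, R=2/3, S=0)
  d_1[P] = 0*1/15 + 1/3*2/15 + 2/3*2/15 + 0*2/5 = 2/15
  d_1[Q] = 0*2/5 + 1/3*2/3 + 2/3*1/5 + 0*4/15 = 16/45
  d_1[R] = 0*7/15 + 1/3*1/15 + 2/3*4/15 + 0*4/15 = 1/5
  d_1[S] = 0*1/15 + 1/3*2/15 + 2/3*2/5 + 0*1/15 = 14/45
d_1 = (P=2/15, Q=16/45, R=1/5, S=14/45)
  d_2[P] = 2/15*1/15 + 16/45*2/15 + 1/5*2/15 + 14/45*2/5 = 28/135
  d_2[Q] = 2/15*2/5 + 16/45*2/3 + 1/5*1/5 + 14/45*4/15 = 31/75
  d_2[R] = 2/15*7/15 + 16/45*1/15 + 1/5*4/15 + 14/45*4/15 = 2/9
  d_2[S] = 2/15*1/15 + 16/45*2/15 + 1/5*2/5 + 14/45*1/15 = 106/675
d_2 = (P=28/135, Q=31/75, R=2/9, S=106/675)
  d_3[P] = 28/135*1/15 + 31/75*2/15 + 2/9*2/15 + 106/675*2/5 = 1634/10125
  d_3[Q] = 28/135*2/5 + 31/75*2/3 + 2/9*1/5 + 106/675*4/15 = 4504/10125
  d_3[R] = 28/135*7/15 + 31/75*1/15 + 2/9*4/15 + 106/675*4/15 = 761/3375
  d_3[S] = 28/135*1/15 + 31/75*2/15 + 2/9*2/5 + 106/675*1/15 = 568/3375
d_3 = (P=1634/10125, Q=4504/10125, R=761/3375, S=568/3375)
  d_4[P] = 1634/10125*1/15 + 4504/10125*2/15 + 761/3375*2/15 + 568/3375*2/5 = 25432/151875
  d_4[Q] = 1634/10125*2/5 + 4504/10125*2/3 + 761/3375*1/5 + 568/3375*4/15 = 68509/151875
  d_4[R] = 1634/10125*7/15 + 4504/10125*1/15 + 761/3375*4/15 + 568/3375*4/15 = 2126/10125
  d_4[S] = 1634/10125*1/15 + 4504/10125*2/15 + 761/3375*2/5 + 568/3375*1/15 = 26044/151875
d_4 = (P=25432/151875, Q=68509/151875, R=2126/10125, S=26044/151875)

Answer: 25432/151875 68509/151875 2126/10125 26044/151875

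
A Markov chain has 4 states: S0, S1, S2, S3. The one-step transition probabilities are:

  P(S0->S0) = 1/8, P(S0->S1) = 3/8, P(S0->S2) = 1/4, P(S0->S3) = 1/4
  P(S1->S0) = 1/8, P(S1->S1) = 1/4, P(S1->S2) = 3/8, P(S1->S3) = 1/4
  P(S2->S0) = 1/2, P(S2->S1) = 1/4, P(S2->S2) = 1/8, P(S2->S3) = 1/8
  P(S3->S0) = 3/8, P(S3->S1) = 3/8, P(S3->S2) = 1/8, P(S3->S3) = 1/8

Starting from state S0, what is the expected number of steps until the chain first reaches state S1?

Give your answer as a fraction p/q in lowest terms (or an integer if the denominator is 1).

Answer: 20/7

Derivation:
Let h_i = expected steps to first reach S1 from state i.
Boundary: h_S1 = 0.
First-step equations for the other states:
  h_S0 = 1 + 1/8*h_S0 + 3/8*h_S1 + 1/4*h_S2 + 1/4*h_S3
  h_S2 = 1 + 1/2*h_S0 + 1/4*h_S1 + 1/8*h_S2 + 1/8*h_S3
  h_S3 = 1 + 3/8*h_S0 + 3/8*h_S1 + 1/8*h_S2 + 1/8*h_S3

Substituting h_S1 = 0 and rearranging gives the linear system (I - Q) h = 1:
  [7/8, -1/4, -1/4] . (h_S0, h_S2, h_S3) = 1
  [-1/2, 7/8, -1/8] . (h_S0, h_S2, h_S3) = 1
  [-3/8, -1/8, 7/8] . (h_S0, h_S2, h_S3) = 1

Solving yields:
  h_S0 = 20/7
  h_S2 = 89/28
  h_S3 = 79/28

Starting state is S0, so the expected hitting time is h_S0 = 20/7.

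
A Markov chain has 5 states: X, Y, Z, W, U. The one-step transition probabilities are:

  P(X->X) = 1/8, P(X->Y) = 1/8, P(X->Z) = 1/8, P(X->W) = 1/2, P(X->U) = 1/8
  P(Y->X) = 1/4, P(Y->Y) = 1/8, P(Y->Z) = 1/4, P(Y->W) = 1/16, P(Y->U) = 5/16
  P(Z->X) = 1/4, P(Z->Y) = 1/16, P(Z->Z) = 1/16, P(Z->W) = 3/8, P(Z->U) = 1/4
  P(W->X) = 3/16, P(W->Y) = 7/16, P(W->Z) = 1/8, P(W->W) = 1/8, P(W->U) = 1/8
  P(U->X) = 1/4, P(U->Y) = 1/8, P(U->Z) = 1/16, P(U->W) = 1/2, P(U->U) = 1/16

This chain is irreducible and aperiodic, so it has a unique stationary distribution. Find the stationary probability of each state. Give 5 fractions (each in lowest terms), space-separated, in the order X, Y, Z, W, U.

The stationary distribution satisfies pi = pi * P, i.e.:
  pi_X = 1/8*pi_X + 1/4*pi_Y + 1/4*pi_Z + 3/16*pi_W + 1/4*pi_U
  pi_Y = 1/8*pi_X + 1/8*pi_Y + 1/16*pi_Z + 7/16*pi_W + 1/8*pi_U
  pi_Z = 1/8*pi_X + 1/4*pi_Y + 1/16*pi_Z + 1/8*pi_W + 1/16*pi_U
  pi_W = 1/2*pi_X + 1/16*pi_Y + 3/8*pi_Z + 1/8*pi_W + 1/2*pi_U
  pi_U = 1/8*pi_X + 5/16*pi_Y + 1/4*pi_Z + 1/8*pi_W + 1/16*pi_U
with normalization: pi_X + pi_Y + pi_Z + pi_W + pi_U = 1.

Using the first 4 balance equations plus normalization, the linear system A*pi = b is:
  [-7/8, 1/4, 1/4, 3/16, 1/4] . pi = 0
  [1/8, -7/8, 1/16, 7/16, 1/8] . pi = 0
  [1/8, 1/4, -15/16, 1/8, 1/16] . pi = 0
  [1/2, 1/16, 3/8, -7/8, 1/2] . pi = 0
  [1, 1, 1, 1, 1] . pi = 1

Solving yields:
  pi_X = 23441/113609
  pi_Y = 23420/113609
  pi_Z = 14988/113609
  pi_W = 32498/113609
  pi_U = 19262/113609

Verification (pi * P):
  23441/113609*1/8 + 23420/113609*1/4 + 14988/113609*1/4 + 32498/113609*3/16 + 19262/113609*1/4 = 23441/113609 = pi_X  (ok)
  23441/113609*1/8 + 23420/113609*1/8 + 14988/113609*1/16 + 32498/113609*7/16 + 19262/113609*1/8 = 23420/113609 = pi_Y  (ok)
  23441/113609*1/8 + 23420/113609*1/4 + 14988/113609*1/16 + 32498/113609*1/8 + 19262/113609*1/16 = 14988/113609 = pi_Z  (ok)
  23441/113609*1/2 + 23420/113609*1/16 + 14988/113609*3/8 + 32498/113609*1/8 + 19262/113609*1/2 = 32498/113609 = pi_W  (ok)
  23441/113609*1/8 + 23420/113609*5/16 + 14988/113609*1/4 + 32498/113609*1/8 + 19262/113609*1/16 = 19262/113609 = pi_U  (ok)

Answer: 23441/113609 23420/113609 14988/113609 32498/113609 19262/113609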